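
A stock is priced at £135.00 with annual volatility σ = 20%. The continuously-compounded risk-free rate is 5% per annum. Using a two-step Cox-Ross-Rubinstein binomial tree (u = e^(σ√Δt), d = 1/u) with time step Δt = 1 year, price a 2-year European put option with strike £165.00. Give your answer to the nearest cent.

CRR parameters: u = e^(σ√Δt) = e^(0.2·√1) = 1.2214, d = 1/u = 0.8187
Per-period rate: rΔt = 0.05·1 = 0.05, so R = e^0.05 = 1.0513
Risk-neutral probability p = (e^0.05 − 0.8187)/(1.2214 − 0.8187) = 0.2325/0.4027 = 0.5775
Terminal stock prices: S_uu = 201.4, S_ud = 135, S_dd = 90.49
Terminal payoffs (K − S): max(-36.4, 0) = 0, max(30, 0) = 30, max(74.51, 0) = 74.51
Node u (S = 164.9): V_u = e^(−0.05)·[0.5775·0.0000 + 0.4225·30.0000] = 12.0570
Node d (S = 110.5): V_d = e^(−0.05)·[0.5775·30.0000 + 0.4225·74.5068] = 46.4242
Node 0 (S = 135): V_0 = e^(−0.05)·[0.5775·12.0570 + 0.4225·46.4242] = 25.2812

£25.28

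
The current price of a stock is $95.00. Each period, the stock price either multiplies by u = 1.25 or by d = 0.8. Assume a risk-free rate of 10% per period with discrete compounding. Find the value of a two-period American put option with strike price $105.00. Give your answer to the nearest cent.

$10.62

Risk-neutral probability p = (1 + 0.1 − 0.8)/(1.25 − 0.8) = 0.3000/0.4500 = 0.6667
Terminal stock prices: S_uu = 148.4, S_ud = 95, S_dd = 60.8
Terminal payoffs (K − S): max(-43.44, 0) = 0, max(10, 0) = 10, max(44.2, 0) = 44.2
Node u (S = 118.8): continuation = 1/1.1·[0.6667·0.0000 + 0.3333·10.0000] = 3.0303; exercise value = 0.0000 ≤ continuation, so V_u = 3.0303
Node d (S = 76): continuation = 1/1.1·[0.6667·10.0000 + 0.3333·44.2000] = 19.4545; exercise value = 29.0000 > continuation, so V_d = 29.0000 (exercise)
Node 0 (S = 95): continuation = 1/1.1·[0.6667·3.0303 + 0.3333·29.0000] = 10.6244; exercise value = 10.0000 ≤ continuation, so V_0 = 10.6244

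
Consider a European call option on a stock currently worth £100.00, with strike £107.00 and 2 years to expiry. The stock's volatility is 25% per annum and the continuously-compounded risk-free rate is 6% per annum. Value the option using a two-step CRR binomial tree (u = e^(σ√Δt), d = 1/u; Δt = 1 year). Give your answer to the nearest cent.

£16.11

CRR parameters: u = e^(σ√Δt) = e^(0.25·√1) = 1.2840, d = 1/u = 0.7788
Per-period rate: rΔt = 0.06·1 = 0.06, so R = e^0.06 = 1.0618
Risk-neutral probability p = (e^0.06 − 0.7788)/(1.2840 − 0.7788) = 0.2830/0.5052 = 0.5602
Terminal stock prices: S_uu = 164.9, S_ud = 100, S_dd = 60.65
Terminal payoffs (S − K): max(57.87, 0) = 57.87, max(-7, 0) = 0, max(-46.35, 0) = 0
Node u (S = 128.4): V_u = e^(−0.06)·[0.5602·57.8721 + 0.4398·0.0000] = 30.5329
Node d (S = 77.88): V_d = e^(−0.06)·[0.5602·0.0000 + 0.4398·0.0000] = 0.0000
Node 0 (S = 100): V_0 = e^(−0.06)·[0.5602·30.5329 + 0.4398·0.0000] = 16.1090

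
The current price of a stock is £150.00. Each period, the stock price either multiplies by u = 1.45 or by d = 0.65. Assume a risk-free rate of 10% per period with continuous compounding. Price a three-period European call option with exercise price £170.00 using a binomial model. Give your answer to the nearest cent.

Risk-neutral probability p = (e^0.1 − 0.65)/(1.45 − 0.65) = 0.4552/0.8000 = 0.5690
Terminal stock prices: S_uuu = 457.3, S_uud = 205, S_udd = 91.89, S_ddd = 41.19
Terminal payoffs (S − K): max(287.3, 0) = 287.3, max(34.99, 0) = 34.99, max(-78.11, 0) = 0, max(-128.8, 0) = 0
Node uu (S = 315.4): V_uu = e^(−0.1)·[0.5690·287.2937 + 0.4310·34.9938] = 161.5526
Node ud (S = 141.4): V_ud = e^(−0.1)·[0.5690·34.9938 + 0.4310·0.0000] = 18.0155
Node dd (S = 63.38): V_dd = e^(−0.1)·[0.5690·0.0000 + 0.4310·0.0000] = 0.0000
Node u (S = 217.5): V_u = e^(−0.1)·[0.5690·161.5526 + 0.4310·18.0155] = 90.1968
Node d (S = 97.5): V_d = e^(−0.1)·[0.5690·18.0155 + 0.4310·0.0000] = 9.2747
Node 0 (S = 150): V_0 = e^(−0.1)·[0.5690·90.1968 + 0.4310·9.2747] = 50.0524

£50.05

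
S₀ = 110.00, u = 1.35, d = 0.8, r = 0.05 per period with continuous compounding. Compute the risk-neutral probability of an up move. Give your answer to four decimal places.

p = 0.4569

Risk-neutral probability p = (e^0.05 − 0.8)/(1.35 − 0.8) = 0.2513/0.5500 = 0.4569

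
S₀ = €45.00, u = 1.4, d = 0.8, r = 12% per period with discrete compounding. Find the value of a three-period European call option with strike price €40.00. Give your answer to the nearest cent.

€17.76

Risk-neutral probability p = (1 + 0.12 − 0.8)/(1.4 − 0.8) = 0.3200/0.6000 = 0.5333
Terminal stock prices: S_uuu = 123.5, S_uud = 70.56, S_udd = 40.32, S_ddd = 23.04
Terminal payoffs (S − K): max(83.48, 0) = 83.48, max(30.56, 0) = 30.56, max(0.32, 0) = 0.32, max(-16.96, 0) = 0
Node uu (S = 88.2): V_uu = 1/1.12·[0.5333·83.4800 + 0.4667·30.5600] = 52.4857
Node ud (S = 50.4): V_ud = 1/1.12·[0.5333·30.5600 + 0.4667·0.3200] = 14.6857
Node dd (S = 28.8): V_dd = 1/1.12·[0.5333·0.3200 + 0.4667·0.0000] = 0.1524
Node u (S = 63): V_u = 1/1.12·[0.5333·52.4857 + 0.4667·14.6857] = 31.1122
Node d (S = 36): V_d = 1/1.12·[0.5333·14.6857 + 0.4667·0.1524] = 7.0567
Node 0 (S = 45): V_0 = 1/1.12·[0.5333·31.1122 + 0.4667·7.0567] = 17.7556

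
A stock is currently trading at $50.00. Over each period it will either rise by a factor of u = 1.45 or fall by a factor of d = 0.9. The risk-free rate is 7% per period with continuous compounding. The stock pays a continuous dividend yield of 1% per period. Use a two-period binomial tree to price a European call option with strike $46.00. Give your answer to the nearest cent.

$11.40

Per-period risk-free factor R = e^0.07 = 1.0725; dividend-adjusted growth = e^(0.07−0.01) = 1.0618.
Risk-neutral probability p = (1.0618 − 0.9)/(1.45 − 0.9) = 0.1618/0.5500 = 0.2942
Terminal stock prices: S_uu = 105.1, S_ud = 65.25, S_dd = 40.5
Terminal payoffs (S − K): max(59.12, 0) = 59.12, max(19.25, 0) = 19.25, max(-5.5, 0) = 0
Node u (S = 72.5): V_u = e^(−0.07)·[0.2942·59.1250 + 0.7058·19.2500] = 28.8885
Node d (S = 45): V_d = e^(−0.07)·[0.2942·19.2500 + 0.7058·0.0000] = 5.2813
Node 0 (S = 50): V_0 = e^(−0.07)·[0.2942·28.8885 + 0.7058·5.2813] = 11.4010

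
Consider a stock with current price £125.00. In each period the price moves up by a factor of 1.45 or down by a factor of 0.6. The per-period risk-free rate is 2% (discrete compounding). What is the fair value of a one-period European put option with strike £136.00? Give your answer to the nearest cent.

£30.25

Risk-neutral probability p = (1 + 0.02 − 0.6)/(1.45 − 0.6) = 0.4200/0.8500 = 0.4941
Terminal stock prices: S_u = 181.2, S_d = 75
Terminal payoffs (K − S): max(-45.25, 0) = 0, max(61, 0) = 61
Node 0 (S = 125): V_0 = 1/1.02·[0.4941·0.0000 + 0.5059·61.0000] = 30.2537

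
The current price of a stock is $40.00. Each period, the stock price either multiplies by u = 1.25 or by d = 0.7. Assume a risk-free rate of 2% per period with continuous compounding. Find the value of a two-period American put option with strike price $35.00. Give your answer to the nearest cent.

$2.87

Risk-neutral probability p = (e^0.02 − 0.7)/(1.25 − 0.7) = 0.3202/0.5500 = 0.5822
Terminal stock prices: S_uu = 62.5, S_ud = 35, S_dd = 19.6
Terminal payoffs (K − S): max(-27.5, 0) = 0, max(0, 0) = 0, max(15.4, 0) = 15.4
Node u (S = 50): continuation = e^(−0.02)·[0.5822·0.0000 + 0.4178·0.0000] = 0.0000; exercise value = 0.0000 ≤ continuation, so V_u = 0.0000
Node d (S = 28): continuation = e^(−0.02)·[0.5822·0.0000 + 0.4178·15.4000] = 6.3070; exercise value = 7.0000 > continuation, so V_d = 7.0000 (exercise)
Node 0 (S = 40): continuation = e^(−0.02)·[0.5822·0.0000 + 0.4178·7.0000] = 2.8668; exercise value = 0.0000 ≤ continuation, so V_0 = 2.8668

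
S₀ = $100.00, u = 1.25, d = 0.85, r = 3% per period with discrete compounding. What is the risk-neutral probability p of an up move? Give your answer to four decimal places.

p = 0.4500

Risk-neutral probability p = (1 + 0.03 − 0.85)/(1.25 − 0.85) = 0.1800/0.4000 = 0.4500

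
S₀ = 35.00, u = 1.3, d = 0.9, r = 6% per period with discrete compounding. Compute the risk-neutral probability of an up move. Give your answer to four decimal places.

p = 0.4000

Risk-neutral probability p = (1 + 0.06 − 0.9)/(1.3 − 0.9) = 0.1600/0.4000 = 0.4000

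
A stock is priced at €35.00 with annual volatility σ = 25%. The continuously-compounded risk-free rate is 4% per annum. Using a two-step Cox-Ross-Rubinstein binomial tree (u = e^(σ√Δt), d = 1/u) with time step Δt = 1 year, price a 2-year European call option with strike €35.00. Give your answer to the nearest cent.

CRR parameters: u = e^(σ√Δt) = e^(0.25·√1) = 1.2840, d = 1/u = 0.7788
Per-period rate: rΔt = 0.04·1 = 0.04, so R = e^0.04 = 1.0408
Risk-neutral probability p = (e^0.04 − 0.7788)/(1.2840 − 0.7788) = 0.2620/0.5052 = 0.5186
Terminal stock prices: S_uu = 57.71, S_ud = 35, S_dd = 21.23
Terminal payoffs (S − K): max(22.71, 0) = 22.71, max(0, 0) = 0, max(-13.77, 0) = 0
Node u (S = 44.94): V_u = e^(−0.04)·[0.5186·22.7052 + 0.4814·0.0000] = 11.3133
Node d (S = 27.26): V_d = e^(−0.04)·[0.5186·0.0000 + 0.4814·0.0000] = 0.0000
Node 0 (S = 35): V_0 = e^(−0.04)·[0.5186·11.3133 + 0.4814·0.0000] = 5.6370

€5.64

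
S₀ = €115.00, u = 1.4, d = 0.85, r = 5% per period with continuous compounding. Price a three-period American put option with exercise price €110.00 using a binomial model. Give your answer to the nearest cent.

€9.79

Risk-neutral probability p = (e^0.05 − 0.85)/(1.4 − 0.85) = 0.2013/0.5500 = 0.3659
Terminal stock prices: S_uuu = 315.6, S_uud = 191.6, S_udd = 116.3, S_ddd = 70.62
Terminal payoffs (K − S): max(-205.6, 0) = 0, max(-81.59, 0) = 0, max(-6.322, 0) = 0, max(39.38, 0) = 39.38
Node uu (S = 225.4): continuation = e^(−0.05)·[0.3659·0.0000 + 0.6341·0.0000] = 0.0000; exercise value = 0.0000 ≤ continuation, so V_uu = 0.0000
Node ud (S = 136.8): continuation = e^(−0.05)·[0.3659·0.0000 + 0.6341·0.0000] = 0.0000; exercise value = 0.0000 ≤ continuation, so V_ud = 0.0000
Node dd (S = 83.09): continuation = e^(−0.05)·[0.3659·0.0000 + 0.6341·39.3756] = 23.7486; exercise value = 26.9125 > continuation, so V_dd = 26.9125 (exercise)
Node u (S = 161): continuation = e^(−0.05)·[0.3659·0.0000 + 0.6341·0.0000] = 0.0000; exercise value = 0.0000 ≤ continuation, so V_u = 0.0000
Node d (S = 97.75): continuation = e^(−0.05)·[0.3659·0.0000 + 0.6341·26.9125] = 16.2317; exercise value = 12.2500 ≤ continuation, so V_d = 16.2317
Node 0 (S = 115): continuation = e^(−0.05)·[0.3659·0.0000 + 0.6341·16.2317] = 9.7898; exercise value = 0.0000 ≤ continuation, so V_0 = 9.7898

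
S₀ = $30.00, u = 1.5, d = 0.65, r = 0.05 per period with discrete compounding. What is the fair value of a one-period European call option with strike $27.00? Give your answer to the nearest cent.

$8.07

Risk-neutral probability p = (1 + 0.05 − 0.65)/(1.5 − 0.65) = 0.4000/0.8500 = 0.4706
Terminal stock prices: S_u = 45, S_d = 19.5
Terminal payoffs (S − K): max(18, 0) = 18, max(-7.5, 0) = 0
Node 0 (S = 30): V_0 = 1/1.05·[0.4706·18.0000 + 0.5294·0.0000] = 8.0672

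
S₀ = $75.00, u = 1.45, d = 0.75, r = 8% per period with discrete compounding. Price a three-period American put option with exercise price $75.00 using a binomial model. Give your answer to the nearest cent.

Risk-neutral probability p = (1 + 0.08 − 0.75)/(1.45 − 0.75) = 0.3300/0.7000 = 0.4714
Terminal stock prices: S_uuu = 228.6, S_uud = 118.3, S_udd = 61.17, S_ddd = 31.64
Terminal payoffs (K − S): max(-153.6, 0) = 0, max(-43.27, 0) = 0, max(13.83, 0) = 13.83, max(43.36, 0) = 43.36
Node uu (S = 157.7): continuation = 1/1.08·[0.4714·0.0000 + 0.5286·0.0000] = 0.0000; exercise value = 0.0000 ≤ continuation, so V_uu = 0.0000
Node ud (S = 81.56): continuation = 1/1.08·[0.4714·0.0000 + 0.5286·13.8281] = 6.7677; exercise value = 0.0000 ≤ continuation, so V_ud = 6.7677
Node dd (S = 42.19): continuation = 1/1.08·[0.4714·13.8281 + 0.5286·43.3594] = 27.2569; exercise value = 32.8125 > continuation, so V_dd = 32.8125 (exercise)
Node u (S = 108.8): continuation = 1/1.08·[0.4714·0.0000 + 0.5286·6.7677] = 3.3123; exercise value = 0.0000 ≤ continuation, so V_u = 3.3123
Node d (S = 56.25): continuation = 1/1.08·[0.4714·6.7677 + 0.5286·32.8125] = 19.0132; exercise value = 18.7500 ≤ continuation, so V_d = 19.0132
Node 0 (S = 75): continuation = 1/1.08·[0.4714·3.3123 + 0.5286·19.0132] = 10.7512; exercise value = 0.0000 ≤ continuation, so V_0 = 10.7512

$10.75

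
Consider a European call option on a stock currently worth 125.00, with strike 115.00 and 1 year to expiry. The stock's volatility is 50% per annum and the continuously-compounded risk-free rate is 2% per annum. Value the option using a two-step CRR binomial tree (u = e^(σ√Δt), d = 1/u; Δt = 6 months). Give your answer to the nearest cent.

CRR parameters: u = e^(σ√Δt) = e^(0.5·√0.5) = 1.4241, d = 1/u = 0.7022
Per-period rate: rΔt = 0.02·0.5 = 0.01, so R = e^0.01 = 1.0101
Risk-neutral probability p = (e^0.01 − 0.7022)/(1.4241 − 0.7022) = 0.3079/0.7219 = 0.4264
Terminal stock prices: S_uu = 253.5, S_ud = 125, S_dd = 61.63
Terminal payoffs (S − K): max(138.5, 0) = 138.5, max(10, 0) = 10, max(-53.37, 0) = 0
Node u (S = 178): V_u = e^(−0.01)·[0.4264·138.5144 + 0.5736·10.0000] = 64.1591
Node d (S = 87.77): V_d = e^(−0.01)·[0.4264·10.0000 + 0.5736·0.0000] = 4.2220
Node 0 (S = 125): V_0 = e^(−0.01)·[0.4264·64.1591 + 0.5736·4.2220] = 29.4854

29.49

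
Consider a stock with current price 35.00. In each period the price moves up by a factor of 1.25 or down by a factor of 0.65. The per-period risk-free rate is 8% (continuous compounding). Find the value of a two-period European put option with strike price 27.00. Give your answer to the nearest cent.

0.80

Risk-neutral probability p = (e^0.08 − 0.65)/(1.25 − 0.65) = 0.4333/0.6000 = 0.7221
Terminal stock prices: S_uu = 54.69, S_ud = 28.44, S_dd = 14.79
Terminal payoffs (K − S): max(-27.69, 0) = 0, max(-1.438, 0) = 0, max(12.21, 0) = 12.21
Node u (S = 43.75): V_u = e^(−0.08)·[0.7221·0.0000 + 0.2779·0.0000] = 0.0000
Node d (S = 22.75): V_d = e^(−0.08)·[0.7221·0.0000 + 0.2779·12.2125] = 3.1324
Node 0 (S = 35): V_0 = e^(−0.08)·[0.7221·0.0000 + 0.2779·3.1324] = 0.8034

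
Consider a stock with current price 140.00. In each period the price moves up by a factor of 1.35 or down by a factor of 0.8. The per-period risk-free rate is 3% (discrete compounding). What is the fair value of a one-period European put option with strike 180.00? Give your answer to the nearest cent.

Risk-neutral probability p = (1 + 0.03 − 0.8)/(1.35 − 0.8) = 0.2300/0.5500 = 0.4182
Terminal stock prices: S_u = 189, S_d = 112
Terminal payoffs (K − S): max(-9, 0) = 0, max(68, 0) = 68
Node 0 (S = 140): V_0 = 1/1.03·[0.4182·0.0000 + 0.5818·68.0000] = 38.4113

38.41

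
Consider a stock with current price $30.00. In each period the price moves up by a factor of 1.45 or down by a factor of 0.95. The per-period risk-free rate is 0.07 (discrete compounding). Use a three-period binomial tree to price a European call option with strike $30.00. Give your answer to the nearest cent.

Risk-neutral probability p = (1 + 0.07 − 0.95)/(1.45 − 0.95) = 0.1200/0.5000 = 0.2400
Terminal stock prices: S_uuu = 91.46, S_uud = 59.92, S_udd = 39.26, S_ddd = 25.72
Terminal payoffs (S − K): max(61.46, 0) = 61.46, max(29.92, 0) = 29.92, max(9.259, 0) = 9.259, max(-4.279, 0) = 0
Node uu (S = 63.08): V_uu = 1/1.07·[0.2400·61.4587 + 0.7600·29.9213] = 35.0376
Node ud (S = 41.32): V_ud = 1/1.07·[0.2400·29.9213 + 0.7600·9.2587] = 13.2876
Node dd (S = 27.07): V_dd = 1/1.07·[0.2400·9.2587 + 0.7600·0.0000] = 2.0767
Node u (S = 43.5): V_u = 1/1.07·[0.2400·35.0376 + 0.7600·13.2876] = 17.2968
Node d (S = 28.5): V_d = 1/1.07·[0.2400·13.2876 + 0.7600·2.0767] = 4.4555
Node 0 (S = 30): V_0 = 1/1.07·[0.2400·17.2968 + 0.7600·4.4555] = 7.0443

$7.04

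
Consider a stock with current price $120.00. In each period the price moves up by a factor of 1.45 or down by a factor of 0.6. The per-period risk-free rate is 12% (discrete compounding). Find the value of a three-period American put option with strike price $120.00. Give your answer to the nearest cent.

$20.40

Risk-neutral probability p = (1 + 0.12 − 0.6)/(1.45 − 0.6) = 0.5200/0.8500 = 0.6118
Terminal stock prices: S_uuu = 365.8, S_uud = 151.4, S_udd = 62.64, S_ddd = 25.92
Terminal payoffs (K − S): max(-245.8, 0) = 0, max(-31.38, 0) = 0, max(57.36, 0) = 57.36, max(94.08, 0) = 94.08
Node uu (S = 252.3): continuation = 1/1.12·[0.6118·0.0000 + 0.3882·0.0000] = 0.0000; exercise value = 0.0000 ≤ continuation, so V_uu = 0.0000
Node ud (S = 104.4): continuation = 1/1.12·[0.6118·0.0000 + 0.3882·57.3600] = 19.8832; exercise value = 15.6000 ≤ continuation, so V_ud = 19.8832
Node dd (S = 43.2): continuation = 1/1.12·[0.6118·57.3600 + 0.3882·94.0800] = 63.9429; exercise value = 76.8000 > continuation, so V_dd = 76.8000 (exercise)
Node u (S = 174): continuation = 1/1.12·[0.6118·0.0000 + 0.3882·19.8832] = 6.8923; exercise value = 0.0000 ≤ continuation, so V_u = 6.8923
Node d (S = 72): continuation = 1/1.12·[0.6118·19.8832 + 0.3882·76.8000] = 37.4824; exercise value = 48.0000 > continuation, so V_d = 48.0000 (exercise)
Node 0 (S = 120): continuation = 1/1.12·[0.6118·6.8923 + 0.3882·48.0000] = 20.4033; exercise value = 0.0000 ≤ continuation, so V_0 = 20.4033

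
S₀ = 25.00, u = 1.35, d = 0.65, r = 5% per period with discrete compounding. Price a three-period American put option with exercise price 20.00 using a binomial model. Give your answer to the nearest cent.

Risk-neutral probability p = (1 + 0.05 − 0.65)/(1.35 − 0.65) = 0.4000/0.7000 = 0.5714
Terminal stock prices: S_uuu = 61.51, S_uud = 29.62, S_udd = 14.26, S_ddd = 6.866
Terminal payoffs (K − S): max(-41.51, 0) = 0, max(-9.616, 0) = 0, max(5.741, 0) = 5.741, max(13.13, 0) = 13.13
Node uu (S = 45.56): continuation = 1/1.05·[0.5714·0.0000 + 0.4286·0.0000] = 0.0000; exercise value = 0.0000 ≤ continuation, so V_uu = 0.0000
Node ud (S = 21.94): continuation = 1/1.05·[0.5714·0.0000 + 0.4286·5.7406] = 2.3431; exercise value = 0.0000 ≤ continuation, so V_ud = 2.3431
Node dd (S = 10.56): continuation = 1/1.05·[0.5714·5.7406 + 0.4286·13.1344] = 8.4851; exercise value = 9.4375 > continuation, so V_dd = 9.4375 (exercise)
Node u (S = 33.75): continuation = 1/1.05·[0.5714·0.0000 + 0.4286·2.3431] = 0.9564; exercise value = 0.0000 ≤ continuation, so V_u = 0.9564
Node d (S = 16.25): continuation = 1/1.05·[0.5714·2.3431 + 0.4286·9.4375] = 5.1272; exercise value = 3.7500 ≤ continuation, so V_d = 5.1272
Node 0 (S = 25): continuation = 1/1.05·[0.5714·0.9564 + 0.4286·5.1272] = 2.6132; exercise value = 0.0000 ≤ continuation, so V_0 = 2.6132

2.61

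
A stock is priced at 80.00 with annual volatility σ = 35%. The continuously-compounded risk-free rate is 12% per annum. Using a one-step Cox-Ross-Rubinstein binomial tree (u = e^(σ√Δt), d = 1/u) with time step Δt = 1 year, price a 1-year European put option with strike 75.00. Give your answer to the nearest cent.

6.74

CRR parameters: u = e^(σ√Δt) = e^(0.35·√1) = 1.4191, d = 1/u = 0.7047
Per-period rate: rΔt = 0.12·1 = 0.12, so R = e^0.12 = 1.1275
Risk-neutral probability p = (e^0.12 − 0.7047)/(1.4191 − 0.7047) = 0.4228/0.7144 = 0.5919
Terminal stock prices: S_u = 113.5, S_d = 56.38
Terminal payoffs (K − S): max(-38.53, 0) = 0, max(18.62, 0) = 18.62
Node 0 (S = 80): V_0 = e^(−0.12)·[0.5919·0.0000 + 0.4081·18.6250] = 6.7421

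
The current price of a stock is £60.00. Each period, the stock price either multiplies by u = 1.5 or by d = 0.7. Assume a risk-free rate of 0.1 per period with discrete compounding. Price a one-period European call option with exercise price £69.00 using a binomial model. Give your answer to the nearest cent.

Risk-neutral probability p = (1 + 0.1 − 0.7)/(1.5 − 0.7) = 0.4000/0.8000 = 0.5000
Terminal stock prices: S_u = 90, S_d = 42
Terminal payoffs (S − K): max(21, 0) = 21, max(-27, 0) = 0
Node 0 (S = 60): V_0 = 1/1.1·[0.5000·21.0000 + 0.5000·0.0000] = 9.5455

£9.55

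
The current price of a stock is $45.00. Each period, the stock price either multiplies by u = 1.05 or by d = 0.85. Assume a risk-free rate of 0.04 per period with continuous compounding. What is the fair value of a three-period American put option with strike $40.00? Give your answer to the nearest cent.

$0.09

Risk-neutral probability p = (e^0.04 − 0.85)/(1.05 − 0.85) = 0.1908/0.2000 = 0.9541
Terminal stock prices: S_uuu = 52.09, S_uud = 42.17, S_udd = 34.14, S_ddd = 27.64
Terminal payoffs (K − S): max(-12.09, 0) = 0, max(-2.171, 0) = 0, max(5.862, 0) = 5.862, max(12.36, 0) = 12.36
Node uu (S = 49.61): continuation = e^(−0.04)·[0.9541·0.0000 + 0.0459·0.0000] = 0.0000; exercise value = 0.0000 ≤ continuation, so V_uu = 0.0000
Node ud (S = 40.16): continuation = e^(−0.04)·[0.9541·0.0000 + 0.0459·5.8619] = 0.2588; exercise value = 0.0000 ≤ continuation, so V_ud = 0.2588
Node dd (S = 32.51): continuation = e^(−0.04)·[0.9541·5.8619 + 0.0459·12.3644] = 5.9191; exercise value = 7.4875 > continuation, so V_dd = 7.4875 (exercise)
Node u (S = 47.25): continuation = e^(−0.04)·[0.9541·0.0000 + 0.0459·0.2588] = 0.0114; exercise value = 0.0000 ≤ continuation, so V_u = 0.0114
Node d (S = 38.25): continuation = e^(−0.04)·[0.9541·0.2588 + 0.0459·7.4875] = 0.5677; exercise value = 1.7500 > continuation, so V_d = 1.7500 (exercise)
Node 0 (S = 45): continuation = e^(−0.04)·[0.9541·0.0114 + 0.0459·1.7500] = 0.0877; exercise value = 0.0000 ≤ continuation, so V_0 = 0.0877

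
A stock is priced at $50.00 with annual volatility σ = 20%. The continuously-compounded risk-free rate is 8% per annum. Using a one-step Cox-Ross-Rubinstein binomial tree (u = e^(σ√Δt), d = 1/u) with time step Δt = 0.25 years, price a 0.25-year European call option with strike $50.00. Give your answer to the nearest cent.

CRR parameters: u = e^(σ√Δt) = e^(0.2·√0.25) = 1.1052, d = 1/u = 0.9048
Per-period rate: rΔt = 0.08·0.25 = 0.02, so R = e^0.02 = 1.0202
Risk-neutral probability p = (e^0.02 − 0.9048)/(1.1052 − 0.9048) = 0.1154/0.2003 = 0.5759
Terminal stock prices: S_u = 55.26, S_d = 45.24
Terminal payoffs (S − K): max(5.259, 0) = 5.259, max(-4.758, 0) = 0
Node 0 (S = 50): V_0 = e^(−0.02)·[0.5759·5.2585 + 0.4241·0.0000] = 2.9682

$2.97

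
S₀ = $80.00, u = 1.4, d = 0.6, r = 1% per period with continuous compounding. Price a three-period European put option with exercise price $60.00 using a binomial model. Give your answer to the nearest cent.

Risk-neutral probability p = (e^0.01 − 0.6)/(1.4 − 0.6) = 0.4101/0.8000 = 0.5126
Terminal stock prices: S_uuu = 219.5, S_uud = 94.08, S_udd = 40.32, S_ddd = 17.28
Terminal payoffs (K − S): max(-159.5, 0) = 0, max(-34.08, 0) = 0, max(19.68, 0) = 19.68, max(42.72, 0) = 42.72
Node uu (S = 156.8): V_uu = e^(−0.01)·[0.5126·0.0000 + 0.4874·0.0000] = 0.0000
Node ud (S = 67.2): V_ud = e^(−0.01)·[0.5126·0.0000 + 0.4874·19.6800] = 9.4973
Node dd (S = 28.8): V_dd = e^(−0.01)·[0.5126·19.6800 + 0.4874·42.7200] = 30.6030
Node u (S = 112): V_u = e^(−0.01)·[0.5126·0.0000 + 0.4874·9.4973] = 4.5833
Node d (S = 48): V_d = e^(−0.01)·[0.5126·9.4973 + 0.4874·30.6030] = 19.5881
Node 0 (S = 80): V_0 = e^(−0.01)·[0.5126·4.5833 + 0.4874·19.5881] = 11.7788

$11.78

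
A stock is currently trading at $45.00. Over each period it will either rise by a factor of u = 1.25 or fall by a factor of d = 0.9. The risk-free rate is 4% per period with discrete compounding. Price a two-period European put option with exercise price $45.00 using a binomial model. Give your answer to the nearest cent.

Risk-neutral probability p = (1 + 0.04 − 0.9)/(1.25 − 0.9) = 0.1400/0.3500 = 0.4000
Terminal stock prices: S_uu = 70.31, S_ud = 50.62, S_dd = 36.45
Terminal payoffs (K − S): max(-25.31, 0) = 0, max(-5.625, 0) = 0, max(8.55, 0) = 8.55
Node u (S = 56.25): V_u = 1/1.04·[0.4000·0.0000 + 0.6000·0.0000] = 0.0000
Node d (S = 40.5): V_d = 1/1.04·[0.4000·0.0000 + 0.6000·8.5500] = 4.9327
Node 0 (S = 45): V_0 = 1/1.04·[0.4000·0.0000 + 0.6000·4.9327] = 2.8458

$2.85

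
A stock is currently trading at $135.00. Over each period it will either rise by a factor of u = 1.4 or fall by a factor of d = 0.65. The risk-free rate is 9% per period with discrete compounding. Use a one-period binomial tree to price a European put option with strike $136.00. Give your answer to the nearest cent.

Risk-neutral probability p = (1 + 0.09 − 0.65)/(1.4 − 0.65) = 0.4400/0.7500 = 0.5867
Terminal stock prices: S_u = 189, S_d = 87.75
Terminal payoffs (K − S): max(-53, 0) = 0, max(48.25, 0) = 48.25
Node 0 (S = 135): V_0 = 1/1.09·[0.5867·0.0000 + 0.4133·48.2500] = 18.2966

$18.30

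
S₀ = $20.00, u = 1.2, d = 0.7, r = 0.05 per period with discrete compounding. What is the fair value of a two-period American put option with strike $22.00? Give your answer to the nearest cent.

$3.28

Risk-neutral probability p = (1 + 0.05 − 0.7)/(1.2 − 0.7) = 0.3500/0.5000 = 0.7000
Terminal stock prices: S_uu = 28.8, S_ud = 16.8, S_dd = 9.8
Terminal payoffs (K − S): max(-6.8, 0) = 0, max(5.2, 0) = 5.2, max(12.2, 0) = 12.2
Node u (S = 24): continuation = 1/1.05·[0.7000·0.0000 + 0.3000·5.2000] = 1.4857; exercise value = 0.0000 ≤ continuation, so V_u = 1.4857
Node d (S = 14): continuation = 1/1.05·[0.7000·5.2000 + 0.3000·12.2000] = 6.9524; exercise value = 8.0000 > continuation, so V_d = 8.0000 (exercise)
Node 0 (S = 20): continuation = 1/1.05·[0.7000·1.4857 + 0.3000·8.0000] = 3.2762; exercise value = 2.0000 ≤ continuation, so V_0 = 3.2762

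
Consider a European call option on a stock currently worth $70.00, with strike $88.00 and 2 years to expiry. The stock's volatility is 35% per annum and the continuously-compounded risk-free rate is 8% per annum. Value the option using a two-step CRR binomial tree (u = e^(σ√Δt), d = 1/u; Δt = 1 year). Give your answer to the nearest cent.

CRR parameters: u = e^(σ√Δt) = e^(0.35·√1) = 1.4191, d = 1/u = 0.7047
Per-period rate: rΔt = 0.08·1 = 0.08, so R = e^0.08 = 1.0833
Risk-neutral probability p = (e^0.08 − 0.7047)/(1.4191 − 0.7047) = 0.3786/0.7144 = 0.5300
Terminal stock prices: S_uu = 141, S_ud = 70, S_dd = 34.76
Terminal payoffs (S − K): max(52.96, 0) = 52.96, max(-18, 0) = 0, max(-53.24, 0) = 0
Node u (S = 99.33): V_u = e^(−0.08)·[0.5300·52.9627 + 0.4700·0.0000] = 25.9106
Node d (S = 49.33): V_d = e^(−0.08)·[0.5300·0.0000 + 0.4700·0.0000] = 0.0000
Node 0 (S = 70): V_0 = e^(−0.08)·[0.5300·25.9106 + 0.4700·0.0000] = 12.6760

$12.68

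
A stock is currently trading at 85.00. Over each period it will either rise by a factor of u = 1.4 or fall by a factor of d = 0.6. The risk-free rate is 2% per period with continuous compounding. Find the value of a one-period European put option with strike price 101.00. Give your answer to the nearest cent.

Risk-neutral probability p = (e^0.02 − 0.6)/(1.4 − 0.6) = 0.4202/0.8000 = 0.5253
Terminal stock prices: S_u = 119, S_d = 51
Terminal payoffs (K − S): max(-18, 0) = 0, max(50, 0) = 50
Node 0 (S = 85): V_0 = e^(−0.02)·[0.5253·0.0000 + 0.4747·50.0000] = 23.2674

23.27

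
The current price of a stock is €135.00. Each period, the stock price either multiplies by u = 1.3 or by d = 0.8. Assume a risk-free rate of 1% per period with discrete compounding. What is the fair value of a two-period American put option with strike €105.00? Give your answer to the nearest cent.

€6.13

Risk-neutral probability p = (1 + 0.01 − 0.8)/(1.3 − 0.8) = 0.2100/0.5000 = 0.4200
Terminal stock prices: S_uu = 228.2, S_ud = 140.4, S_dd = 86.4
Terminal payoffs (K − S): max(-123.2, 0) = 0, max(-35.4, 0) = 0, max(18.6, 0) = 18.6
Node u (S = 175.5): continuation = 1/1.01·[0.4200·0.0000 + 0.5800·0.0000] = 0.0000; exercise value = 0.0000 ≤ continuation, so V_u = 0.0000
Node d (S = 108): continuation = 1/1.01·[0.4200·0.0000 + 0.5800·18.6000] = 10.6812; exercise value = 0.0000 ≤ continuation, so V_d = 10.6812
Node 0 (S = 135): continuation = 1/1.01·[0.4200·0.0000 + 0.5800·10.6812] = 6.1338; exercise value = 0.0000 ≤ continuation, so V_0 = 6.1338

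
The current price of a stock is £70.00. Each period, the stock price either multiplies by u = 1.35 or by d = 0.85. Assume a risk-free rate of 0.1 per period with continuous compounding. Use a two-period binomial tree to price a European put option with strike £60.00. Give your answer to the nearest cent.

Risk-neutral probability p = (e^0.1 − 0.85)/(1.35 − 0.85) = 0.2552/0.5000 = 0.5103
Terminal stock prices: S_uu = 127.6, S_ud = 80.33, S_dd = 50.57
Terminal payoffs (K − S): max(-67.58, 0) = 0, max(-20.33, 0) = 0, max(9.425, 0) = 9.425
Node u (S = 94.5): V_u = e^(−0.1)·[0.5103·0.0000 + 0.4897·0.0000] = 0.0000
Node d (S = 59.5): V_d = e^(−0.1)·[0.5103·0.0000 + 0.4897·9.4250] = 4.1759
Node 0 (S = 70): V_0 = e^(−0.1)·[0.5103·0.0000 + 0.4897·4.1759] = 1.8502

£1.85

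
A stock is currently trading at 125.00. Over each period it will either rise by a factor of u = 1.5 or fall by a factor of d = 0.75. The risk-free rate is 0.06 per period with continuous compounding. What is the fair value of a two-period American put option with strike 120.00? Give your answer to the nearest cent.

15.04

Risk-neutral probability p = (e^0.06 − 0.75)/(1.5 − 0.75) = 0.3118/0.7500 = 0.4158
Terminal stock prices: S_uu = 281.2, S_ud = 140.6, S_dd = 70.31
Terminal payoffs (K − S): max(-161.2, 0) = 0, max(-20.62, 0) = 0, max(49.69, 0) = 49.69
Node u (S = 187.5): continuation = e^(−0.06)·[0.4158·0.0000 + 0.5842·0.0000] = 0.0000; exercise value = 0.0000 ≤ continuation, so V_u = 0.0000
Node d (S = 93.75): continuation = e^(−0.06)·[0.4158·0.0000 + 0.5842·49.6875] = 27.3379; exercise value = 26.2500 ≤ continuation, so V_d = 27.3379
Node 0 (S = 125): continuation = e^(−0.06)·[0.4158·0.0000 + 0.5842·27.3379] = 15.0412; exercise value = 0.0000 ≤ continuation, so V_0 = 15.0412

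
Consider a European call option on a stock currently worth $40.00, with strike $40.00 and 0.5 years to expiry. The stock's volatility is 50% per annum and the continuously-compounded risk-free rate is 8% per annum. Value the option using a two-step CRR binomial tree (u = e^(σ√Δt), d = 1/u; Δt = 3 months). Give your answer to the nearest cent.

CRR parameters: u = e^(σ√Δt) = e^(0.5·√0.25) = 1.2840, d = 1/u = 0.7788
Per-period rate: rΔt = 0.08·0.25 = 0.02, so R = e^0.02 = 1.0202
Risk-neutral probability p = (e^0.02 − 0.7788)/(1.2840 − 0.7788) = 0.2414/0.5052 = 0.4778
Terminal stock prices: S_uu = 65.95, S_ud = 40, S_dd = 24.26
Terminal payoffs (S − K): max(25.95, 0) = 25.95, max(0, 0) = 0, max(-15.74, 0) = 0
Node u (S = 51.36): V_u = e^(−0.02)·[0.4778·25.9489 + 0.5222·0.0000] = 12.1531
Node d (S = 31.15): V_d = e^(−0.02)·[0.4778·0.0000 + 0.5222·0.0000] = 0.0000
Node 0 (S = 40): V_0 = e^(−0.02)·[0.4778·12.1531 + 0.5222·0.0000] = 5.6919

$5.69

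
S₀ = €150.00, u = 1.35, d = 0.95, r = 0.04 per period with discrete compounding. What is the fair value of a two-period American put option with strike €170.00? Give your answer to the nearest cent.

€20.49

Risk-neutral probability p = (1 + 0.04 − 0.95)/(1.35 − 0.95) = 0.0900/0.4000 = 0.2250
Terminal stock prices: S_uu = 273.4, S_ud = 192.4, S_dd = 135.4
Terminal payoffs (K − S): max(-103.4, 0) = 0, max(-22.38, 0) = 0, max(34.62, 0) = 34.62
Node u (S = 202.5): continuation = 1/1.04·[0.2250·0.0000 + 0.7750·0.0000] = 0.0000; exercise value = 0.0000 ≤ continuation, so V_u = 0.0000
Node d (S = 142.5): continuation = 1/1.04·[0.2250·0.0000 + 0.7750·34.6250] = 25.8023; exercise value = 27.5000 > continuation, so V_d = 27.5000 (exercise)
Node 0 (S = 150): continuation = 1/1.04·[0.2250·0.0000 + 0.7750·27.5000] = 20.4928; exercise value = 20.0000 ≤ continuation, so V_0 = 20.4928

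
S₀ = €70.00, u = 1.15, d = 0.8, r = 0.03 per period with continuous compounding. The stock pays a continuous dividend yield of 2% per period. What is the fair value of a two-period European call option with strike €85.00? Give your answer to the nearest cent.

€2.57

Per-period risk-free factor R = e^0.03 = 1.0305; dividend-adjusted growth = e^(0.03−0.02) = 1.0101.
Risk-neutral probability p = (1.0101 − 0.8)/(1.15 − 0.8) = 0.2101/0.3500 = 0.6001
Terminal stock prices: S_uu = 92.57, S_ud = 64.4, S_dd = 44.8
Terminal payoffs (S − K): max(7.575, 0) = 7.575, max(-20.6, 0) = 0, max(-40.2, 0) = 0
Node u (S = 80.5): V_u = e^(−0.03)·[0.6001·7.5750 + 0.3999·0.0000] = 4.4117
Node d (S = 56): V_d = e^(−0.03)·[0.6001·0.0000 + 0.3999·0.0000] = 0.0000
Node 0 (S = 70): V_0 = e^(−0.03)·[0.6001·4.4117 + 0.3999·0.0000] = 2.5694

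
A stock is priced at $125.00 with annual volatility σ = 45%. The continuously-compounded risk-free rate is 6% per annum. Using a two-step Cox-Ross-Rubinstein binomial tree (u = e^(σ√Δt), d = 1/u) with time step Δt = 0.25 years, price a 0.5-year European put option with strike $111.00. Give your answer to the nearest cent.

$8.30

CRR parameters: u = e^(σ√Δt) = e^(0.45·√0.25) = 1.2523, d = 1/u = 0.7985
Per-period rate: rΔt = 0.06·0.25 = 0.015, so R = e^0.015 = 1.0151
Risk-neutral probability p = (e^0.015 − 0.7985)/(1.2523 − 0.7985) = 0.2166/0.4538 = 0.4773
Terminal stock prices: S_uu = 196, S_ud = 125, S_dd = 79.7
Terminal payoffs (K − S): max(-85.04, 0) = 0, max(-14, 0) = 0, max(31.3, 0) = 31.3
Node u (S = 156.5): V_u = e^(−0.015)·[0.4773·0.0000 + 0.5227·0.0000] = 0.0000
Node d (S = 99.81): V_d = e^(−0.015)·[0.4773·0.0000 + 0.5227·31.2965] = 16.1155
Node 0 (S = 125): V_0 = e^(−0.015)·[0.4773·0.0000 + 0.5227·16.1155] = 8.2983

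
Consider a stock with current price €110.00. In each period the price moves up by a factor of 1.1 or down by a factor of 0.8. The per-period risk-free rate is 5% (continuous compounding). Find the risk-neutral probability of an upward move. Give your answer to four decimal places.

Risk-neutral probability p = (e^0.05 − 0.8)/(1.1 − 0.8) = 0.2513/0.3000 = 0.8376

p = 0.8376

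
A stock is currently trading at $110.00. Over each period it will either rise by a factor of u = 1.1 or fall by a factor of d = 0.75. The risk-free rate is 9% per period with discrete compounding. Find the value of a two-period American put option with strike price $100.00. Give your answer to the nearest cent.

Risk-neutral probability p = (1 + 0.09 − 0.75)/(1.1 − 0.75) = 0.3400/0.3500 = 0.9714
Terminal stock prices: S_uu = 133.1, S_ud = 90.75, S_dd = 61.88
Terminal payoffs (K − S): max(-33.1, 0) = 0, max(9.25, 0) = 9.25, max(38.12, 0) = 38.12
Node u (S = 121): continuation = 1/1.09·[0.9714·0.0000 + 0.0286·9.2500] = 0.2425; exercise value = 0.0000 ≤ continuation, so V_u = 0.2425
Node d (S = 82.5): continuation = 1/1.09·[0.9714·9.2500 + 0.0286·38.1250] = 9.2431; exercise value = 17.5000 > continuation, so V_d = 17.5000 (exercise)
Node 0 (S = 110): continuation = 1/1.09·[0.9714·0.2425 + 0.0286·17.5000] = 0.6748; exercise value = 0.0000 ≤ continuation, so V_0 = 0.6748

$0.67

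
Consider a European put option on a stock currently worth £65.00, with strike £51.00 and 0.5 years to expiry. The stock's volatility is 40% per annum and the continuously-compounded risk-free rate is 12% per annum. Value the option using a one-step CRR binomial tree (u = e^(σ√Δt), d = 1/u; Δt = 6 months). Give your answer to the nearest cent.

£0.88

CRR parameters: u = e^(σ√Δt) = e^(0.4·√0.5) = 1.3269, d = 1/u = 0.7536
Per-period rate: rΔt = 0.12·0.5 = 0.06, so R = e^0.06 = 1.0618
Risk-neutral probability p = (e^0.06 − 0.7536)/(1.3269 − 0.7536) = 0.3082/0.5733 = 0.5376
Terminal stock prices: S_u = 86.25, S_d = 48.99
Terminal payoffs (K − S): max(-35.25, 0) = 0, max(2.014, 0) = 2.014
Node 0 (S = 65): V_0 = e^(−0.06)·[0.5376·0.0000 + 0.4624·2.0135] = 0.8768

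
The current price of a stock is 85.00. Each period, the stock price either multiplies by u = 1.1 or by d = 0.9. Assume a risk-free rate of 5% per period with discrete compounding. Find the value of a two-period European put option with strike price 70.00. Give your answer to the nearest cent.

0.07

Risk-neutral probability p = (1 + 0.05 − 0.9)/(1.1 − 0.9) = 0.1500/0.2000 = 0.7500
Terminal stock prices: S_uu = 102.9, S_ud = 84.15, S_dd = 68.85
Terminal payoffs (K − S): max(-32.85, 0) = 0, max(-14.15, 0) = 0, max(1.15, 0) = 1.15
Node u (S = 93.5): V_u = 1/1.05·[0.7500·0.0000 + 0.2500·0.0000] = 0.0000
Node d (S = 76.5): V_d = 1/1.05·[0.7500·0.0000 + 0.2500·1.1500] = 0.2738
Node 0 (S = 85): V_0 = 1/1.05·[0.7500·0.0000 + 0.2500·0.2738] = 0.0652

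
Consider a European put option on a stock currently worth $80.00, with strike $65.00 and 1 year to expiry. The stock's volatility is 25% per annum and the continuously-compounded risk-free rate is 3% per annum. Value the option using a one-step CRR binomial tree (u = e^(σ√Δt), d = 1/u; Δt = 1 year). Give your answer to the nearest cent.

CRR parameters: u = e^(σ√Δt) = e^(0.25·√1) = 1.2840, d = 1/u = 0.7788
Per-period rate: rΔt = 0.03·1 = 0.03, so R = e^0.03 = 1.0305
Risk-neutral probability p = (e^0.03 − 0.7788)/(1.2840 − 0.7788) = 0.2517/0.5052 = 0.4981
Terminal stock prices: S_u = 102.7, S_d = 62.3
Terminal payoffs (K − S): max(-37.72, 0) = 0, max(2.696, 0) = 2.696
Node 0 (S = 80): V_0 = e^(−0.03)·[0.4981·0.0000 + 0.5019·2.6959] = 1.3131

$1.31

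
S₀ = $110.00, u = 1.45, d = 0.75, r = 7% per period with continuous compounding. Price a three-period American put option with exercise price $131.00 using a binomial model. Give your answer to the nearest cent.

Risk-neutral probability p = (e^0.07 − 0.75)/(1.45 − 0.75) = 0.3225/0.7000 = 0.4607
Terminal stock prices: S_uuu = 335.3, S_uud = 173.5, S_udd = 89.72, S_ddd = 46.41
Terminal payoffs (K − S): max(-204.3, 0) = 0, max(-42.46, 0) = 0, max(41.28, 0) = 41.28, max(84.59, 0) = 84.59
Node uu (S = 231.3): continuation = e^(−0.07)·[0.4607·0.0000 + 0.5393·0.0000] = 0.0000; exercise value = 0.0000 ≤ continuation, so V_uu = 0.0000
Node ud (S = 119.6): continuation = e^(−0.07)·[0.4607·0.0000 + 0.5393·41.2812] = 20.7569; exercise value = 11.3750 ≤ continuation, so V_ud = 20.7569
Node dd (S = 61.88): continuation = e^(−0.07)·[0.4607·41.2812 + 0.5393·84.5938] = 60.2686; exercise value = 69.1250 > continuation, so V_dd = 69.1250 (exercise)
Node u (S = 159.5): continuation = e^(−0.07)·[0.4607·0.0000 + 0.5393·20.7569] = 10.4369; exercise value = 0.0000 ≤ continuation, so V_u = 10.4369
Node d (S = 82.5): continuation = e^(−0.07)·[0.4607·20.7569 + 0.5393·69.1250] = 43.6738; exercise value = 48.5000 > continuation, so V_d = 48.5000 (exercise)
Node 0 (S = 110): continuation = e^(−0.07)·[0.4607·10.4369 + 0.5393·48.5000] = 28.8700; exercise value = 21.0000 ≤ continuation, so V_0 = 28.8700

$28.87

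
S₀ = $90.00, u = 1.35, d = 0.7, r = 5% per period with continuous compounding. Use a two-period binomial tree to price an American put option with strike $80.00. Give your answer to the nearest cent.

$7.43

Risk-neutral probability p = (e^0.05 − 0.7)/(1.35 − 0.7) = 0.3513/0.6500 = 0.5404
Terminal stock prices: S_uu = 164, S_ud = 85.05, S_dd = 44.1
Terminal payoffs (K − S): max(-84.03, 0) = 0, max(-5.05, 0) = 0, max(35.9, 0) = 35.9
Node u (S = 121.5): continuation = e^(−0.05)·[0.5404·0.0000 + 0.4596·0.0000] = 0.0000; exercise value = 0.0000 ≤ continuation, so V_u = 0.0000
Node d (S = 63): continuation = e^(−0.05)·[0.5404·0.0000 + 0.4596·35.9000] = 15.6944; exercise value = 17.0000 > continuation, so V_d = 17.0000 (exercise)
Node 0 (S = 90): continuation = e^(−0.05)·[0.5404·0.0000 + 0.4596·17.0000] = 7.4319; exercise value = 0.0000 ≤ continuation, so V_0 = 7.4319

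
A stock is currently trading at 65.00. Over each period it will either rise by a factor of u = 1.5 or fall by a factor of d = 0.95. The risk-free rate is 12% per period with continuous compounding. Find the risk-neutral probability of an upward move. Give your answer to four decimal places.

p = 0.3227

Risk-neutral probability p = (e^0.12 − 0.95)/(1.5 − 0.95) = 0.1775/0.5500 = 0.3227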